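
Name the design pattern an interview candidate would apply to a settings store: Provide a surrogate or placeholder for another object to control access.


This matches the Proxy pattern

Proxy


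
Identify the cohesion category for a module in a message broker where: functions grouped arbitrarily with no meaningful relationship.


Reasoning: Worst: random grouping
Type: Coincidental cohesion

Coincidental cohesion


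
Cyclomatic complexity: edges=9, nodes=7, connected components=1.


Formula: V(G) = E - N + 2P
V(G) = 9 - 7 + 2*1
V(G) = 2 + 2
V(G) = 4

4


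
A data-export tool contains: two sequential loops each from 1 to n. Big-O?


Reasoning: sequential dominates: O(n) + O(n) = O(n)
Complexity: O(n)

O(n)


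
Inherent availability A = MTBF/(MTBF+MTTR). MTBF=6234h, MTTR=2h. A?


Availability = MTBF / (MTBF + MTTR)
Availability = 6234 / (6234 + 2)
Availability = 6234 / 6236
Availability = 99.9679%

99.9679%


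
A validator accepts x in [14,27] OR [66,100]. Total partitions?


Valid ranges: [14,27] and [66,100]
Class 1: x < 14 — invalid
Class 2: 14 ≤ x ≤ 27 — valid
Class 3: 27 < x < 66 — invalid (gap between ranges)
Class 4: 66 ≤ x ≤ 100 — valid
Class 5: x > 100 — invalid
Total equivalence classes: 5

5 equivalence classes


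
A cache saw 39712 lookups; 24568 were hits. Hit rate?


Formula: hit rate = hits / (hits + misses) * 100
hit rate = 24568 / (24568 + 15144) * 100
hit rate = 24568 / 39712 * 100
hit rate = 61.87%

61.87%


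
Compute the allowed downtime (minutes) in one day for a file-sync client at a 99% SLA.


Formula: allowed downtime = period * (100 - SLA) / 100
Period (day) = 1440 minutes
Unavailability fraction = (100 - 99.0) / 100
Allowed downtime = 1440 * (100 - 99.0) / 100
Allowed downtime = 14.4 minutes

14.4 minutes


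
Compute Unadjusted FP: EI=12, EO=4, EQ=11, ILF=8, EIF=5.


UFP = EI*4 + EO*5 + EQ*4 + ILF*10 + EIF*7
UFP = 12*4 + 4*5 + 11*4 + 8*10 + 5*7
UFP = 48 + 20 + 44 + 80 + 35
UFP = 227

227


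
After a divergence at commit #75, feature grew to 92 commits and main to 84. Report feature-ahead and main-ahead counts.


Common ancestor: commit #75
feature commits after divergence: 92 - 75 = 17
main commits after divergence: 84 - 75 = 9
feature is 17 commits ahead of main
main is 9 commits ahead of feature

feature ahead: 17, main ahead: 9


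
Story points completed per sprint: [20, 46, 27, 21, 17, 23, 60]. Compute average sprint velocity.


Formula: Avg velocity = Total points / Number of sprints
Points: [20, 46, 27, 21, 17, 23, 60]
Sum = 20 + 46 + 27 + 21 + 17 + 23 + 60 = 214
Avg velocity = 214 / 7 = 30.57 points/sprint

30.57 points/sprint


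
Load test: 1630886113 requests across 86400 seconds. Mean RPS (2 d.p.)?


Formula: throughput = requests / seconds
throughput = 1630886113 / 86400
throughput = 18876.0 requests/second

18876.0 requests/second


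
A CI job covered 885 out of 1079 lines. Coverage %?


Coverage = covered / total * 100
Coverage = 885 / 1079 * 100
Coverage = 82.02%

82.02%


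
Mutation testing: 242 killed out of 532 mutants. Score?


Mutation score = killed / total * 100
Mutation score = 242 / 532 * 100
Mutation score = 45.49%

45.49%


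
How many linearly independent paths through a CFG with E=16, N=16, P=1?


Formula: V(G) = E - N + 2P
V(G) = 16 - 16 + 2*1
V(G) = 0 + 2
V(G) = 2

2


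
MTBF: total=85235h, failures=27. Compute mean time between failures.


Formula: MTBF = Total operating time / Number of failures
MTBF = 85235 / 27
MTBF = 3156.85 hours

3156.85 hours


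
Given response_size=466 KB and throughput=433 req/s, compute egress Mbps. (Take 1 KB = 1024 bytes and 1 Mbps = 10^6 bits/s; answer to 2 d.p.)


Formula: Mbps = payload_bytes * RPS * 8 / 1e6
Payload per request = 466 KB = 466 * 1024 = 477184 bytes
Total bytes/sec = 477184 * 433 = 206620672
Total bits/sec = 206620672 * 8 = 1652965376
Mbps = 1652965376 / 1e6 = 1652.97

1652.97 Mbps


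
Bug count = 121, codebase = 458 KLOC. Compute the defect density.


Defect density = defects / KLOC
Defect density = 121 / 458
Defect density = 0.264 defects/KLOC

0.264 defects/KLOC


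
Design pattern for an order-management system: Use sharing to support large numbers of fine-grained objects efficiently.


This matches the Flyweight pattern

Flyweight


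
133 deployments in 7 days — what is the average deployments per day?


Formula: deployments per day = releases / days
= 133 / 7
= 19.0 deploys/day
(equivalently, 133.0 deploys/week)

19.0 deploys/day


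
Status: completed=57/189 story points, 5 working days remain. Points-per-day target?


Formula: Required rate = Remaining points / Days left
Remaining = 189 - 57 = 132 points
Required rate = 132 / 5 = 26.4 points/day

26.4 points/day


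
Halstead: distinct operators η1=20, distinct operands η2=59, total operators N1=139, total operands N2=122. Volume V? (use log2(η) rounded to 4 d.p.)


Formula: V = N * log2(η), where N = N1 + N2 and η = η1 + η2
η = 20 + 59 = 79
N = 139 + 122 = 261
log2(79) ≈ 6.3038
V = 261 * 6.3038 = 1645.29

1645.29


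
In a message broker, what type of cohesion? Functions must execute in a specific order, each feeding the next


Reasoning: Output of one is input to next
Type: Sequential cohesion

Sequential cohesion


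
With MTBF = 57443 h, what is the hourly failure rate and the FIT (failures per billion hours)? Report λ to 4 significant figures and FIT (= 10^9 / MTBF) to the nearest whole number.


Formula: λ = 1 / MTBF; FIT = λ × 1e9 = 1e9 / MTBF
λ = 1 / 57443 ≈ 1.741e-05 failures/hour
FIT = 1e9 / 57443 ≈ 17409 failures per 1e9 hours (nearest whole number)

λ = 1.741e-05 /h, FIT = 17409


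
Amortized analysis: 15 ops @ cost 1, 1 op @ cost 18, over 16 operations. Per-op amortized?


Formula: Amortized cost = Total cost / Operations
Total cost = (15 * 1) + (1 * 18)
Total cost = 15 + 18 = 33
Amortized = 33 / 16 = 2.0625

2.0625


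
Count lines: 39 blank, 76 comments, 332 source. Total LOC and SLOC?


Total LOC = blank + comment + code
Total LOC = 39 + 76 + 332 = 447
SLOC (source only) = code = 332

Total LOC: 447, SLOC: 332


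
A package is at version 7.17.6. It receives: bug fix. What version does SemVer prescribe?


Current: 7.17.6
Change category: 'bug fix' → patch bump
SemVer rule: patch bump → increment PATCH (MAJOR and MINOR unchanged)
New: 7.17.7

7.17.7


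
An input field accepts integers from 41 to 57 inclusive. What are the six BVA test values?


Range: [41, 57]
Boundaries: just below min, min, min+1, max-1, max, just above max
Values: [40, 41, 42, 56, 57, 58]

[40, 41, 42, 56, 57, 58]


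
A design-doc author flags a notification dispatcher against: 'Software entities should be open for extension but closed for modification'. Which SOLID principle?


This describes the Open/Closed Principle (OCP)

Open/Closed Principle (OCP)


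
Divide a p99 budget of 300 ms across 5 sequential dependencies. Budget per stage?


Formula: per_stage = total_budget / stages
per_stage = 300 / 5
per_stage = 60.0 ms

60.0 ms


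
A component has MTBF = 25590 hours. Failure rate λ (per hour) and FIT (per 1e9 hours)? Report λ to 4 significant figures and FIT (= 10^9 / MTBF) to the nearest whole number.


Formula: λ = 1 / MTBF; FIT = λ × 1e9 = 1e9 / MTBF
λ = 1 / 25590 ≈ 3.908e-05 failures/hour
FIT = 1e9 / 25590 ≈ 39078 failures per 1e9 hours (nearest whole number)

λ = 3.908e-05 /h, FIT = 39078


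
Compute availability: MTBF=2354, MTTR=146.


Availability = MTBF / (MTBF + MTTR)
Availability = 2354 / (2354 + 146)
Availability = 2354 / 2500
Availability = 94.16%

94.16%


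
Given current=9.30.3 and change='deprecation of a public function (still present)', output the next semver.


Current: 9.30.3
Change category: 'deprecation of a public function (still present)' → minor bump
SemVer rule: minor bump → increment MINOR, reset PATCH to 0 (MAJOR unchanged)
New: 9.31.0

9.31.0


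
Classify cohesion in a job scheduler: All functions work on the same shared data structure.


Reasoning: Functions share data
Type: Communicational cohesion

Communicational cohesion


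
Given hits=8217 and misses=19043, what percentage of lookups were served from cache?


Formula: hit rate = hits / (hits + misses) * 100
hit rate = 8217 / (8217 + 19043) * 100
hit rate = 8217 / 27260 * 100
hit rate = 30.14%

30.14%


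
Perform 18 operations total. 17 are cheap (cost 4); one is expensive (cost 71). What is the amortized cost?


Formula: Amortized cost = Total cost / Operations
Total cost = (17 * 4) + (1 * 71)
Total cost = 68 + 71 = 139
Amortized = 139 / 18 = 7.7222

7.7222


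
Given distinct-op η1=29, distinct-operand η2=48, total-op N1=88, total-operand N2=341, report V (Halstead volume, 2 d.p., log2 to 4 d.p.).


Formula: V = N * log2(η), where N = N1 + N2 and η = η1 + η2
η = 29 + 48 = 77
N = 88 + 341 = 429
log2(77) ≈ 6.2668
V = 429 * 6.2668 = 2688.46

2688.46


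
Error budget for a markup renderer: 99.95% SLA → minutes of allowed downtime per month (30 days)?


Formula: allowed downtime = period * (100 - SLA) / 100
Period (month (30 days)) = 43200 minutes
Unavailability fraction = (100 - 99.95) / 100
Allowed downtime = 43200 * (100 - 99.95) / 100
Allowed downtime = 21.6 minutes

21.6 minutes


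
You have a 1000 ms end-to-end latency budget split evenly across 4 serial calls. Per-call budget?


Formula: per_stage = total_budget / stages
per_stage = 1000 / 4
per_stage = 250.0 ms

250.0 ms


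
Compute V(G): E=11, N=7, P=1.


Formula: V(G) = E - N + 2P
V(G) = 11 - 7 + 2*1
V(G) = 4 + 2
V(G) = 6

6


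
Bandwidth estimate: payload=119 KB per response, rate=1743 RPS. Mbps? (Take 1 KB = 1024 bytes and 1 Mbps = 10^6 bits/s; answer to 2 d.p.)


Formula: Mbps = payload_bytes * RPS * 8 / 1e6
Payload per request = 119 KB = 119 * 1024 = 121856 bytes
Total bytes/sec = 121856 * 1743 = 212395008
Total bits/sec = 212395008 * 8 = 1699160064
Mbps = 1699160064 / 1e6 = 1699.16

1699.16 Mbps


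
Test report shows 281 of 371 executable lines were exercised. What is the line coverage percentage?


Coverage = covered / total * 100
Coverage = 281 / 371 * 100
Coverage = 75.74%

75.74%


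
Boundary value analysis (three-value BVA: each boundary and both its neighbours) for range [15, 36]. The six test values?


Range: [15, 36]
Boundaries: just below min, min, min+1, max-1, max, just above max
Values: [14, 15, 16, 35, 36, 37]

[14, 15, 16, 35, 36, 37]


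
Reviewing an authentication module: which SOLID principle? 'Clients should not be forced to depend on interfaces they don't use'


This describes the Interface Segregation Principle (ISP)

Interface Segregation Principle (ISP)


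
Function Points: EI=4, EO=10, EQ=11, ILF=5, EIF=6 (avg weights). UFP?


UFP = EI*4 + EO*5 + EQ*4 + ILF*10 + EIF*7
UFP = 4*4 + 10*5 + 11*4 + 5*10 + 6*7
UFP = 16 + 50 + 44 + 50 + 42
UFP = 202

202


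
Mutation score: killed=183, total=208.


Mutation score = killed / total * 100
Mutation score = 183 / 208 * 100
Mutation score = 87.98%

87.98%


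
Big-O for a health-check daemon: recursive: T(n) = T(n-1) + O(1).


Reasoning: linear recursion with constant work per frame
Complexity: O(n)

O(n)


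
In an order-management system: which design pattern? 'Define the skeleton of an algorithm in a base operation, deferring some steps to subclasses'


This matches the Template Method pattern

Template Method


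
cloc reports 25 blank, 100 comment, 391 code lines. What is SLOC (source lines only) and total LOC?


Total LOC = blank + comment + code
Total LOC = 25 + 100 + 391 = 516
SLOC (source only) = code = 391

Total LOC: 516, SLOC: 391


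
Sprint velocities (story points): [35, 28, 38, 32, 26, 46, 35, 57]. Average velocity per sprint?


Formula: Avg velocity = Total points / Number of sprints
Points: [35, 28, 38, 32, 26, 46, 35, 57]
Sum = 35 + 28 + 38 + 32 + 26 + 46 + 35 + 57 = 297
Avg velocity = 297 / 8 = 37.13 points/sprint

37.13 points/sprint


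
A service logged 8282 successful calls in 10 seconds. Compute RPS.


Formula: throughput = requests / seconds
throughput = 8282 / 10
throughput = 828.2 requests/second

828.2 requests/second


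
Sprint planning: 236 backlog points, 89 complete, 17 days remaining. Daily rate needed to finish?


Formula: Required rate = Remaining points / Days left
Remaining = 236 - 89 = 147 points
Required rate = 147 / 17 = 8.65 points/day

8.65 points/day


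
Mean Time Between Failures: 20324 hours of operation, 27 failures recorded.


Formula: MTBF = Total operating time / Number of failures
MTBF = 20324 / 27
MTBF = 752.74 hours

752.74 hours


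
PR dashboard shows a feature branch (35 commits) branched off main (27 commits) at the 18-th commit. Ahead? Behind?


Common ancestor: commit #18
feature commits after divergence: 35 - 18 = 17
main commits after divergence: 27 - 18 = 9
feature is 17 commits ahead of main
main is 9 commits ahead of feature

feature ahead: 17, main ahead: 9


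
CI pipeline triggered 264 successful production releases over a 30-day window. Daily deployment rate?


Formula: deployments per day = releases / days
= 264 / 30
= 8.8 deploys/day
(equivalently, 61.6 deploys/week)

8.8 deploys/day


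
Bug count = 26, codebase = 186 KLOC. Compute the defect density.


Defect density = defects / KLOC
Defect density = 26 / 186
Defect density = 0.14 defects/KLOC

0.14 defects/KLOC


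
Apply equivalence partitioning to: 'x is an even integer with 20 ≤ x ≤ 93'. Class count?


Constraint: even integers in [20, 93]
Class 1: x < 20 — out-of-range invalid
Class 2: x in [20,93] but odd — wrong type invalid
Class 3: x in [20,93] and even — valid
Class 4: x > 93 — out-of-range invalid
Total equivalence classes: 4

4 equivalence classes


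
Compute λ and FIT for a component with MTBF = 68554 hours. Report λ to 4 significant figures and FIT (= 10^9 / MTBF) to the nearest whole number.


Formula: λ = 1 / MTBF; FIT = λ × 1e9 = 1e9 / MTBF
λ = 1 / 68554 ≈ 1.459e-05 failures/hour
FIT = 1e9 / 68554 ≈ 14587 failures per 1e9 hours (nearest whole number)

λ = 1.459e-05 /h, FIT = 14587


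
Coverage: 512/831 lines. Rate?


Coverage = covered / total * 100
Coverage = 512 / 831 * 100
Coverage = 61.61%

61.61%


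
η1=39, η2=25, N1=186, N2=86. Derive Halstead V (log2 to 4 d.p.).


Formula: V = N * log2(η), where N = N1 + N2 and η = η1 + η2
η = 39 + 25 = 64
N = 186 + 86 = 272
log2(64) ≈ 6.0000
V = 272 * 6.0000 = 1632.00

1632.00


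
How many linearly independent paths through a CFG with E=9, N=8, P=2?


Formula: V(G) = E - N + 2P
V(G) = 9 - 8 + 2*2
V(G) = 1 + 4
V(G) = 5

5


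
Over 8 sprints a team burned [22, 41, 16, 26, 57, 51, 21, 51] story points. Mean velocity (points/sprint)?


Formula: Avg velocity = Total points / Number of sprints
Points: [22, 41, 16, 26, 57, 51, 21, 51]
Sum = 22 + 41 + 16 + 26 + 57 + 51 + 21 + 51 = 285
Avg velocity = 285 / 8 = 35.63 points/sprint

35.63 points/sprint


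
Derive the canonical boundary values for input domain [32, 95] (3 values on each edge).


Range: [32, 95]
Boundaries: just below min, min, min+1, max-1, max, just above max
Values: [31, 32, 33, 94, 95, 96]

[31, 32, 33, 94, 95, 96]


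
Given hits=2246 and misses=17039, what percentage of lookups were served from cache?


Formula: hit rate = hits / (hits + misses) * 100
hit rate = 2246 / (2246 + 17039) * 100
hit rate = 2246 / 19285 * 100
hit rate = 11.65%

11.65%


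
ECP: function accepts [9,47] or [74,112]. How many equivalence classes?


Valid ranges: [9,47] and [74,112]
Class 1: x < 9 — invalid
Class 2: 9 ≤ x ≤ 47 — valid
Class 3: 47 < x < 74 — invalid (gap between ranges)
Class 4: 74 ≤ x ≤ 112 — valid
Class 5: x > 112 — invalid
Total equivalence classes: 5

5 equivalence classes


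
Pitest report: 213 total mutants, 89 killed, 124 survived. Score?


Mutation score = killed / total * 100
Mutation score = 89 / 213 * 100
Mutation score = 41.78%

41.78%


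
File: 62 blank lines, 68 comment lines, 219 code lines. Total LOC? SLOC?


Total LOC = blank + comment + code
Total LOC = 62 + 68 + 219 = 349
SLOC (source only) = code = 219

Total LOC: 349, SLOC: 219


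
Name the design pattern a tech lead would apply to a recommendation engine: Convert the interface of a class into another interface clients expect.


This matches the Adapter pattern

Adapter


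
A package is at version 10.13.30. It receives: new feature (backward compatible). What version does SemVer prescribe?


Current: 10.13.30
Change category: 'new feature (backward compatible)' → minor bump
SemVer rule: minor bump → increment MINOR, reset PATCH to 0 (MAJOR unchanged)
New: 10.14.0

10.14.0


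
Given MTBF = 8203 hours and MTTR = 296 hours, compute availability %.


Availability = MTBF / (MTBF + MTTR)
Availability = 8203 / (8203 + 296)
Availability = 8203 / 8499
Availability = 96.5172%

96.5172%


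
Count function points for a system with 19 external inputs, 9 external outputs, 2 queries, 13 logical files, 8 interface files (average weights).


UFP = EI*4 + EO*5 + EQ*4 + ILF*10 + EIF*7
UFP = 19*4 + 9*5 + 2*4 + 13*10 + 8*7
UFP = 76 + 45 + 8 + 130 + 56
UFP = 315

315


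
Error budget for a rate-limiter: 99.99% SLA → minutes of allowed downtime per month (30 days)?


Formula: allowed downtime = period * (100 - SLA) / 100
Period (month (30 days)) = 43200 minutes
Unavailability fraction = (100 - 99.99) / 100
Allowed downtime = 43200 * (100 - 99.99) / 100
Allowed downtime = 4.32 minutes

4.32 minutes


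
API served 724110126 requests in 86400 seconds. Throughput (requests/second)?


Formula: throughput = requests / seconds
throughput = 724110126 / 86400
throughput = 8380.9 requests/second

8380.9 requests/second


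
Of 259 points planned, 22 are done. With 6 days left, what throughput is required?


Formula: Required rate = Remaining points / Days left
Remaining = 259 - 22 = 237 points
Required rate = 237 / 6 = 39.5 points/day

39.5 points/day


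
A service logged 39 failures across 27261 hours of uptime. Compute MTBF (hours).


Formula: MTBF = Total operating time / Number of failures
MTBF = 27261 / 39
MTBF = 699.0 hours

699.0 hours


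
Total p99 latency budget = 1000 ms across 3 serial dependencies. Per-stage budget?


Formula: per_stage = total_budget / stages
per_stage = 1000 / 3
per_stage = 333.33 ms

333.33 ms


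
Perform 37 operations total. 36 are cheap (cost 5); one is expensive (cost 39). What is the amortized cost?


Formula: Amortized cost = Total cost / Operations
Total cost = (36 * 5) + (1 * 39)
Total cost = 180 + 39 = 219
Amortized = 219 / 37 = 5.9189

5.9189


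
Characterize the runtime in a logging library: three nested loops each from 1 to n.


Reasoning: three levels of nesting over n
Complexity: O(n^3)

O(n^3)


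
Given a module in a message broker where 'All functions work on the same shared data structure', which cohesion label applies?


Reasoning: Functions share data
Type: Communicational cohesion

Communicational cohesion


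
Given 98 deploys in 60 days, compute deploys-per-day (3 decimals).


Formula: deployments per day = releases / days
= 98 / 60
= 1.633 deploys/day
(equivalently, 11.43 deploys/week)

1.633 deploys/day


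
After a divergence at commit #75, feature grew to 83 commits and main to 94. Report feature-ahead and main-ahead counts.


Common ancestor: commit #75
feature commits after divergence: 83 - 75 = 8
main commits after divergence: 94 - 75 = 19
feature is 8 commits ahead of main
main is 19 commits ahead of feature

feature ahead: 8, main ahead: 19


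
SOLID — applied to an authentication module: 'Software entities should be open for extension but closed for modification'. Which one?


This describes the Open/Closed Principle (OCP)

Open/Closed Principle (OCP)


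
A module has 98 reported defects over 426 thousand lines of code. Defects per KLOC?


Defect density = defects / KLOC
Defect density = 98 / 426
Defect density = 0.23 defects/KLOC

0.23 defects/KLOC


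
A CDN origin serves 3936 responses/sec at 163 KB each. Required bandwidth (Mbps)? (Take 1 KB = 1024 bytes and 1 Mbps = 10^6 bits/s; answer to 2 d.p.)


Formula: Mbps = payload_bytes * RPS * 8 / 1e6
Payload per request = 163 KB = 163 * 1024 = 166912 bytes
Total bytes/sec = 166912 * 3936 = 656965632
Total bits/sec = 656965632 * 8 = 5255725056
Mbps = 5255725056 / 1e6 = 5255.73

5255.73 Mbps


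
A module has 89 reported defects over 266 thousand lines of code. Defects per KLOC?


Defect density = defects / KLOC
Defect density = 89 / 266
Defect density = 0.335 defects/KLOC

0.335 defects/KLOC


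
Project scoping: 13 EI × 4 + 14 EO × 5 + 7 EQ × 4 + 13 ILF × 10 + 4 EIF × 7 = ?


UFP = EI*4 + EO*5 + EQ*4 + ILF*10 + EIF*7
UFP = 13*4 + 14*5 + 7*4 + 13*10 + 4*7
UFP = 52 + 70 + 28 + 130 + 28
UFP = 308

308


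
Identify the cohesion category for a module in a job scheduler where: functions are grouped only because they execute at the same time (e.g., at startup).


Reasoning: Related by timing only
Type: Temporal cohesion

Temporal cohesion


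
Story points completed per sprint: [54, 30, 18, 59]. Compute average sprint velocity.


Formula: Avg velocity = Total points / Number of sprints
Points: [54, 30, 18, 59]
Sum = 54 + 30 + 18 + 59 = 161
Avg velocity = 161 / 4 = 40.25 points/sprint

40.25 points/sprint


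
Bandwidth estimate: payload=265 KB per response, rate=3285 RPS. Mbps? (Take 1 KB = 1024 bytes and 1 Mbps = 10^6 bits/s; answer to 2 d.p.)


Formula: Mbps = payload_bytes * RPS * 8 / 1e6
Payload per request = 265 KB = 265 * 1024 = 271360 bytes
Total bytes/sec = 271360 * 3285 = 891417600
Total bits/sec = 891417600 * 8 = 7131340800
Mbps = 7131340800 / 1e6 = 7131.34

7131.34 Mbps


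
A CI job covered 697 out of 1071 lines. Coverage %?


Coverage = covered / total * 100
Coverage = 697 / 1071 * 100
Coverage = 65.08%

65.08%


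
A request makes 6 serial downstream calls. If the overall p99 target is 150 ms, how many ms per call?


Formula: per_stage = total_budget / stages
per_stage = 150 / 6
per_stage = 25.0 ms

25.0 ms


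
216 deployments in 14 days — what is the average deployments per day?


Formula: deployments per day = releases / days
= 216 / 14
= 15.429 deploys/day
(equivalently, 108.0 deploys/week)

15.429 deploys/day


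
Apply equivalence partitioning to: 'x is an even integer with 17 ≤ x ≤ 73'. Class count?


Constraint: even integers in [17, 73]
Class 1: x < 17 — out-of-range invalid
Class 2: x in [17,73] but odd — wrong type invalid
Class 3: x in [17,73] and even — valid
Class 4: x > 73 — out-of-range invalid
Total equivalence classes: 4

4 equivalence classes


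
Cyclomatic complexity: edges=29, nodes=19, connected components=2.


Formula: V(G) = E - N + 2P
V(G) = 29 - 19 + 2*2
V(G) = 10 + 4
V(G) = 14

14


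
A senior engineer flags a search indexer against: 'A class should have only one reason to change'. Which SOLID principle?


This describes the Single Responsibility Principle (SRP)

Single Responsibility Principle (SRP)


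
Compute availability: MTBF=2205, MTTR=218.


Availability = MTBF / (MTBF + MTTR)
Availability = 2205 / (2205 + 218)
Availability = 2205 / 2423
Availability = 91.0029%

91.0029%


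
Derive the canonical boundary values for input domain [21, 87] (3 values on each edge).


Range: [21, 87]
Boundaries: just below min, min, min+1, max-1, max, just above max
Values: [20, 21, 22, 86, 87, 88]

[20, 21, 22, 86, 87, 88]


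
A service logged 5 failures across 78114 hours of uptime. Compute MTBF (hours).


Formula: MTBF = Total operating time / Number of failures
MTBF = 78114 / 5
MTBF = 15622.8 hours

15622.8 hours


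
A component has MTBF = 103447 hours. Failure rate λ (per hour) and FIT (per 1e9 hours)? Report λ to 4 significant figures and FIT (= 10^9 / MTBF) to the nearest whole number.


Formula: λ = 1 / MTBF; FIT = λ × 1e9 = 1e9 / MTBF
λ = 1 / 103447 ≈ 9.667e-06 failures/hour
FIT = 1e9 / 103447 ≈ 9667 failures per 1e9 hours (nearest whole number)

λ = 9.667e-06 /h, FIT = 9667


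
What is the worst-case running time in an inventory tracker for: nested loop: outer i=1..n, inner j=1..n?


Reasoning: n iterations times n iterations
Complexity: O(n^2)

O(n^2)


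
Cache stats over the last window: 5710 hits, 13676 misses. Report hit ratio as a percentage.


Formula: hit rate = hits / (hits + misses) * 100
hit rate = 5710 / (5710 + 13676) * 100
hit rate = 5710 / 19386 * 100
hit rate = 29.45%

29.45%


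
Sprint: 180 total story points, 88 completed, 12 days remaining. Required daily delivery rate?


Formula: Required rate = Remaining points / Days left
Remaining = 180 - 88 = 92 points
Required rate = 92 / 12 = 7.67 points/day

7.67 points/day


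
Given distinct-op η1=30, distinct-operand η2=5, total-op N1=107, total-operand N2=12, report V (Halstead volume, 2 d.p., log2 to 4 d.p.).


Formula: V = N * log2(η), where N = N1 + N2 and η = η1 + η2
η = 30 + 5 = 35
N = 107 + 12 = 119
log2(35) ≈ 5.1293
V = 119 * 5.1293 = 610.39

610.39


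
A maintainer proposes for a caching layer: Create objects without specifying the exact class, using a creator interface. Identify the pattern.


This matches the Factory Method pattern

Factory Method


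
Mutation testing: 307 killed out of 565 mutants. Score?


Mutation score = killed / total * 100
Mutation score = 307 / 565 * 100
Mutation score = 54.34%

54.34%


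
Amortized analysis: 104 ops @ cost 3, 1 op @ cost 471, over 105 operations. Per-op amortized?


Formula: Amortized cost = Total cost / Operations
Total cost = (104 * 3) + (1 * 471)
Total cost = 312 + 471 = 783
Amortized = 783 / 105 = 7.4571

7.4571


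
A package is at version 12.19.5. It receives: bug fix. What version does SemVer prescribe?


Current: 12.19.5
Change category: 'bug fix' → patch bump
SemVer rule: patch bump → increment PATCH (MAJOR and MINOR unchanged)
New: 12.19.6

12.19.6


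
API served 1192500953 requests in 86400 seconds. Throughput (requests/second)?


Formula: throughput = requests / seconds
throughput = 1192500953 / 86400
throughput = 13802.09 requests/second

13802.09 requests/second


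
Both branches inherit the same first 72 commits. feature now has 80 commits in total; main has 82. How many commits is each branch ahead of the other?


Common ancestor: commit #72
feature commits after divergence: 80 - 72 = 8
main commits after divergence: 82 - 72 = 10
feature is 8 commits ahead of main
main is 10 commits ahead of feature

feature ahead: 8, main ahead: 10


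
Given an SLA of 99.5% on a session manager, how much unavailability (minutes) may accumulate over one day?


Formula: allowed downtime = period * (100 - SLA) / 100
Period (day) = 1440 minutes
Unavailability fraction = (100 - 99.5) / 100
Allowed downtime = 1440 * (100 - 99.5) / 100
Allowed downtime = 7.2 minutes

7.2 minutes


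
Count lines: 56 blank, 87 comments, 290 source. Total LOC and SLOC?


Total LOC = blank + comment + code
Total LOC = 56 + 87 + 290 = 433
SLOC (source only) = code = 290

Total LOC: 433, SLOC: 290


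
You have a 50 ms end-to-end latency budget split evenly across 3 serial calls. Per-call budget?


Formula: per_stage = total_budget / stages
per_stage = 50 / 3
per_stage = 16.67 ms

16.67 ms


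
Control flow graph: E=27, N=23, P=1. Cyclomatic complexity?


Formula: V(G) = E - N + 2P
V(G) = 27 - 23 + 2*1
V(G) = 4 + 2
V(G) = 6

6


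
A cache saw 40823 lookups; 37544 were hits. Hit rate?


Formula: hit rate = hits / (hits + misses) * 100
hit rate = 37544 / (37544 + 3279) * 100
hit rate = 37544 / 40823 * 100
hit rate = 91.97%

91.97%


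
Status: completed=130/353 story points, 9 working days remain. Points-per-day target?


Formula: Required rate = Remaining points / Days left
Remaining = 353 - 130 = 223 points
Required rate = 223 / 9 = 24.78 points/day

24.78 points/day


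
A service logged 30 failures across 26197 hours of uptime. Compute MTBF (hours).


Formula: MTBF = Total operating time / Number of failures
MTBF = 26197 / 30
MTBF = 873.23 hours

873.23 hours


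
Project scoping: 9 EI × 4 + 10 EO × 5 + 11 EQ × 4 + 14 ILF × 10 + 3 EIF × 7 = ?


UFP = EI*4 + EO*5 + EQ*4 + ILF*10 + EIF*7
UFP = 9*4 + 10*5 + 11*4 + 14*10 + 3*7
UFP = 36 + 50 + 44 + 140 + 21
UFP = 291

291


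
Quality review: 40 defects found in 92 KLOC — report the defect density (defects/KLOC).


Defect density = defects / KLOC
Defect density = 40 / 92
Defect density = 0.435 defects/KLOC

0.435 defects/KLOC


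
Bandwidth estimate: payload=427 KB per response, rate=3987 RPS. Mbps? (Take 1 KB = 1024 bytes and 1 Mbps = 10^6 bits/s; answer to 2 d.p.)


Formula: Mbps = payload_bytes * RPS * 8 / 1e6
Payload per request = 427 KB = 427 * 1024 = 437248 bytes
Total bytes/sec = 437248 * 3987 = 1743307776
Total bits/sec = 1743307776 * 8 = 13946462208
Mbps = 13946462208 / 1e6 = 13946.46

13946.46 Mbps


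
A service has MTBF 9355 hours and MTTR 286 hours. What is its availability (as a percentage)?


Availability = MTBF / (MTBF + MTTR)
Availability = 9355 / (9355 + 286)
Availability = 9355 / 9641
Availability = 97.0335%

97.0335%


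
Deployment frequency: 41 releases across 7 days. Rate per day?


Formula: deployments per day = releases / days
= 41 / 7
= 5.857 deploys/day
(equivalently, 41.0 deploys/week)

5.857 deploys/day


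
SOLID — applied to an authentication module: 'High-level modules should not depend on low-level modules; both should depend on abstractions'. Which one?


This describes the Dependency Inversion Principle (DIP)

Dependency Inversion Principle (DIP)


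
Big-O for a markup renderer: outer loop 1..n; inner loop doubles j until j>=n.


Reasoning: linear outer times logarithmic inner
Complexity: O(n log n)

O(n log n)


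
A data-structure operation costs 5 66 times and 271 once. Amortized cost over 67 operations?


Formula: Amortized cost = Total cost / Operations
Total cost = (66 * 5) + (1 * 271)
Total cost = 330 + 271 = 601
Amortized = 601 / 67 = 8.9701

8.9701


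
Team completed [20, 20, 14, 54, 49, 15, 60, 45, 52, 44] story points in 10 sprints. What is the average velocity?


Formula: Avg velocity = Total points / Number of sprints
Points: [20, 20, 14, 54, 49, 15, 60, 45, 52, 44]
Sum = 20 + 20 + 14 + 54 + 49 + 15 + 60 + 45 + 52 + 44 = 373
Avg velocity = 373 / 10 = 37.3 points/sprint

37.3 points/sprint


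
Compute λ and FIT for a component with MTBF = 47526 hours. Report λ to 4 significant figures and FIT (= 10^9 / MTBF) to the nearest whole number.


Formula: λ = 1 / MTBF; FIT = λ × 1e9 = 1e9 / MTBF
λ = 1 / 47526 ≈ 2.104e-05 failures/hour
FIT = 1e9 / 47526 ≈ 21041 failures per 1e9 hours (nearest whole number)

λ = 2.104e-05 /h, FIT = 21041


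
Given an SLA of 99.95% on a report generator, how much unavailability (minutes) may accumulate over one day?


Formula: allowed downtime = period * (100 - SLA) / 100
Period (day) = 1440 minutes
Unavailability fraction = (100 - 99.95) / 100
Allowed downtime = 1440 * (100 - 99.95) / 100
Allowed downtime = 0.72 minutes

0.72 minutes


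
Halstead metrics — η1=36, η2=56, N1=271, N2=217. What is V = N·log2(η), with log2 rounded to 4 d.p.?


Formula: V = N * log2(η), where N = N1 + N2 and η = η1 + η2
η = 36 + 56 = 92
N = 271 + 217 = 488
log2(92) ≈ 6.5236
V = 488 * 6.5236 = 3183.52

3183.52


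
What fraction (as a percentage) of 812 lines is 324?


Coverage = covered / total * 100
Coverage = 324 / 812 * 100
Coverage = 39.9%

39.9%


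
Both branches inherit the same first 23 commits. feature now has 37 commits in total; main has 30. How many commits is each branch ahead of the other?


Common ancestor: commit #23
feature commits after divergence: 37 - 23 = 14
main commits after divergence: 30 - 23 = 7
feature is 14 commits ahead of main
main is 7 commits ahead of feature

feature ahead: 14, main ahead: 7


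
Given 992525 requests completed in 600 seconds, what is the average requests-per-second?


Formula: throughput = requests / seconds
throughput = 992525 / 600
throughput = 1654.21 requests/second

1654.21 requests/second


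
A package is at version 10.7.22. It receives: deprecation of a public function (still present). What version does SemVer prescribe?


Current: 10.7.22
Change category: 'deprecation of a public function (still present)' → minor bump
SemVer rule: minor bump → increment MINOR, reset PATCH to 0 (MAJOR unchanged)
New: 10.8.0

10.8.0


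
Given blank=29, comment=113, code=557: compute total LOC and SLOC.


Total LOC = blank + comment + code
Total LOC = 29 + 113 + 557 = 699
SLOC (source only) = code = 557

Total LOC: 699, SLOC: 557


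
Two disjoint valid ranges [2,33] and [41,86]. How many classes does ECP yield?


Valid ranges: [2,33] and [41,86]
Class 1: x < 2 — invalid
Class 2: 2 ≤ x ≤ 33 — valid
Class 3: 33 < x < 41 — invalid (gap between ranges)
Class 4: 41 ≤ x ≤ 86 — valid
Class 5: x > 86 — invalid
Total equivalence classes: 5

5 equivalence classes


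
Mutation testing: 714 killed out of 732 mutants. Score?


Mutation score = killed / total * 100
Mutation score = 714 / 732 * 100
Mutation score = 97.54%

97.54%


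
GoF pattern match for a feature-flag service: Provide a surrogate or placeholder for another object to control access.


This matches the Proxy pattern

Proxy


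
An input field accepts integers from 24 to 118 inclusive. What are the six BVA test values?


Range: [24, 118]
Boundaries: just below min, min, min+1, max-1, max, just above max
Values: [23, 24, 25, 117, 118, 119]

[23, 24, 25, 117, 118, 119]


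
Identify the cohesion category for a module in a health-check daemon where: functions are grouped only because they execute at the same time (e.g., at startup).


Reasoning: Related by timing only
Type: Temporal cohesion

Temporal cohesion


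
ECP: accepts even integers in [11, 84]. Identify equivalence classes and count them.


Constraint: even integers in [11, 84]
Class 1: x < 11 — out-of-range invalid
Class 2: x in [11,84] but odd — wrong type invalid
Class 3: x in [11,84] and even — valid
Class 4: x > 84 — out-of-range invalid
Total equivalence classes: 4

4 equivalence classes


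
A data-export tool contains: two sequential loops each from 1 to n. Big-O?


Reasoning: sequential dominates: O(n) + O(n) = O(n)
Complexity: O(n)

O(n)


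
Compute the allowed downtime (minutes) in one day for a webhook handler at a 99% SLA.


Formula: allowed downtime = period * (100 - SLA) / 100
Period (day) = 1440 minutes
Unavailability fraction = (100 - 99.0) / 100
Allowed downtime = 1440 * (100 - 99.0) / 100
Allowed downtime = 14.4 minutes

14.4 minutes


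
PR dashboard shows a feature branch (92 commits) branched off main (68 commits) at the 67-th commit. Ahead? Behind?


Common ancestor: commit #67
feature commits after divergence: 92 - 67 = 25
main commits after divergence: 68 - 67 = 1
feature is 25 commits ahead of main
main is 1 commits ahead of feature

feature ahead: 25, main ahead: 1


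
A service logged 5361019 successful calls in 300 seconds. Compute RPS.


Formula: throughput = requests / seconds
throughput = 5361019 / 300
throughput = 17870.06 requests/second

17870.06 requests/second


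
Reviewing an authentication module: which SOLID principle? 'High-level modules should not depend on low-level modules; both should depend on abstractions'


This describes the Dependency Inversion Principle (DIP)

Dependency Inversion Principle (DIP)


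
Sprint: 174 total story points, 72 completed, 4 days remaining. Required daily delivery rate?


Formula: Required rate = Remaining points / Days left
Remaining = 174 - 72 = 102 points
Required rate = 102 / 4 = 25.5 points/day

25.5 points/day


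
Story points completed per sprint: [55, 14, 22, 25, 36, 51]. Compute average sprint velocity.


Formula: Avg velocity = Total points / Number of sprints
Points: [55, 14, 22, 25, 36, 51]
Sum = 55 + 14 + 22 + 25 + 36 + 51 = 203
Avg velocity = 203 / 6 = 33.83 points/sprint

33.83 points/sprint


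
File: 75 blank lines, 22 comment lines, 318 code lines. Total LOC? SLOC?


Total LOC = blank + comment + code
Total LOC = 75 + 22 + 318 = 415
SLOC (source only) = code = 318

Total LOC: 415, SLOC: 318


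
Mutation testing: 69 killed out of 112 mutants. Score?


Mutation score = killed / total * 100
Mutation score = 69 / 112 * 100
Mutation score = 61.61%

61.61%


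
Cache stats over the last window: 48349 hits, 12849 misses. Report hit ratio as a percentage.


Formula: hit rate = hits / (hits + misses) * 100
hit rate = 48349 / (48349 + 12849) * 100
hit rate = 48349 / 61198 * 100
hit rate = 79.0%

79.0%


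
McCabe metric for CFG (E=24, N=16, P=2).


Formula: V(G) = E - N + 2P
V(G) = 24 - 16 + 2*2
V(G) = 8 + 4
V(G) = 12

12


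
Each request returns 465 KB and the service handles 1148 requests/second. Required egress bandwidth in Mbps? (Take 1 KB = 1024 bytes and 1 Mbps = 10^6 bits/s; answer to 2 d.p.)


Formula: Mbps = payload_bytes * RPS * 8 / 1e6
Payload per request = 465 KB = 465 * 1024 = 476160 bytes
Total bytes/sec = 476160 * 1148 = 546631680
Total bits/sec = 546631680 * 8 = 4373053440
Mbps = 4373053440 / 1e6 = 4373.05

4373.05 Mbps


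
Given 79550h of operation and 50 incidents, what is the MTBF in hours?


Formula: MTBF = Total operating time / Number of failures
MTBF = 79550 / 50
MTBF = 1591.0 hours

1591.0 hours


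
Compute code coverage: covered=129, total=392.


Coverage = covered / total * 100
Coverage = 129 / 392 * 100
Coverage = 32.91%

32.91%


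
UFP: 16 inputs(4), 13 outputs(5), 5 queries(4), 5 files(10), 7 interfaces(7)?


UFP = EI*4 + EO*5 + EQ*4 + ILF*10 + EIF*7
UFP = 16*4 + 13*5 + 5*4 + 5*10 + 7*7
UFP = 64 + 65 + 20 + 50 + 49
UFP = 248

248


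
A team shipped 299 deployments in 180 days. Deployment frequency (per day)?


Formula: deployments per day = releases / days
= 299 / 180
= 1.661 deploys/day
(equivalently, 11.63 deploys/week)

1.661 deploys/day


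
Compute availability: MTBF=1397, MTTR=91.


Availability = MTBF / (MTBF + MTTR)
Availability = 1397 / (1397 + 91)
Availability = 1397 / 1488
Availability = 93.8844%

93.8844%


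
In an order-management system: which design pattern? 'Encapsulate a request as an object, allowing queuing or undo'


This matches the Command pattern

Command


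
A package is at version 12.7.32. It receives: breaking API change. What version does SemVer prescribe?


Current: 12.7.32
Change category: 'breaking API change' → major bump
SemVer rule: major bump → increment MAJOR, reset MINOR and PATCH to 0
New: 13.0.0

13.0.0


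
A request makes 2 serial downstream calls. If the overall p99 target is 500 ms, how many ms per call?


Formula: per_stage = total_budget / stages
per_stage = 500 / 2
per_stage = 250.0 ms

250.0 ms


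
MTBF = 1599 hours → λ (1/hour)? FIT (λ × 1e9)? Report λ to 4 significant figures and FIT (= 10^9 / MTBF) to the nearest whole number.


Formula: λ = 1 / MTBF; FIT = λ × 1e9 = 1e9 / MTBF
λ = 1 / 1599 ≈ 6.254e-04 failures/hour
FIT = 1e9 / 1599 ≈ 625391 failures per 1e9 hours (nearest whole number)

λ = 6.254e-04 /h, FIT = 625391


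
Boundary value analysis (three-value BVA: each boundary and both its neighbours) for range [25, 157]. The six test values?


Range: [25, 157]
Boundaries: just below min, min, min+1, max-1, max, just above max
Values: [24, 25, 26, 156, 157, 158]

[24, 25, 26, 156, 157, 158]
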